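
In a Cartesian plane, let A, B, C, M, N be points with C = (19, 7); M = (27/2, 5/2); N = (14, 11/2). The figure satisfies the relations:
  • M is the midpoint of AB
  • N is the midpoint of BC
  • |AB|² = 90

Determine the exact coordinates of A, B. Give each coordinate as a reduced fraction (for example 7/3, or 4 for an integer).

A = (18, 1)
B = (9, 4)

1. B_x = 9  [B = 2·N−C = 2·(14, 11/2)−(19, 7)]
2. B_y = 4  [B = 2·N−C = 2·(14, 11/2)−(19, 7)]
   so B = (9, 4)
3. A_x = 18  [A = 2·M−B = 2·(27/2, 5/2)−(9, 4)]
4. A_y = 1  [A = 2·M−B = 2·(27/2, 5/2)−(9, 4)]
   so A = (18, 1)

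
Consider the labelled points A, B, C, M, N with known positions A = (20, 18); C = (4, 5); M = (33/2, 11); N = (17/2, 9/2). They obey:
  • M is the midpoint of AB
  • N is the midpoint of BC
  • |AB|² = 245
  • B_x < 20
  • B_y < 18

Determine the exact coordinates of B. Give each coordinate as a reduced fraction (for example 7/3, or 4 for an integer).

B = (13, 4)

1. B_x = 13  [B = 2·M−A = 2·(33/2, 11)−(20, 18)]
2. B_y = 4  [B = 2·M−A = 2·(33/2, 11)−(20, 18)]
   so B = (13, 4)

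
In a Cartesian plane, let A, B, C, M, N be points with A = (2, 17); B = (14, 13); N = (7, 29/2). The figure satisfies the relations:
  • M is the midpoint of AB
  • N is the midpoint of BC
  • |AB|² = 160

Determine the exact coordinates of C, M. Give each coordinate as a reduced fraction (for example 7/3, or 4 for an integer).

1. M_x = 8  [2·M = A+B = (2, 17)+(14, 13)]
2. M_y = 15  [2·M = A+B = (2, 17)+(14, 13)]
   so M = (8, 15)
3. C_x = 0  [C = 2·N−B = 2·(7, 29/2)−(14, 13)]
4. C_y = 16  [C = 2·N−B = 2·(7, 29/2)−(14, 13)]
   so C = (0, 16)

C = (0, 16)
M = (8, 15)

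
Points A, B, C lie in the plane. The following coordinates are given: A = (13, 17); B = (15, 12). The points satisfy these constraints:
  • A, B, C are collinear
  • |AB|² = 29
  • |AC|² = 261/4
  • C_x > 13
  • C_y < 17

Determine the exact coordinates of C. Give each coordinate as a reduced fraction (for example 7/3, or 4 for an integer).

1. C_x = 16  [[A, B, C are collinear ⇒ 5x+2y-99=0] ∩ [|C−(13, 17)|²=261/4]]
2. C_y = 19/2  [[A, B, C are collinear ⇒ 5x+2y-99=0] ∩ [|C−(13, 17)|²=261/4]]
   so C = (16, 19/2)

C = (16, 19/2)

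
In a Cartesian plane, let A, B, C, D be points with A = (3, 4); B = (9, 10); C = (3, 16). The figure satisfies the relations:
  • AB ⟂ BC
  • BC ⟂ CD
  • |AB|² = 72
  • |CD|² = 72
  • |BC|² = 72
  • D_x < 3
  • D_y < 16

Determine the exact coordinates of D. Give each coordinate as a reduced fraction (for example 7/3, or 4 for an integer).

1. D_x = -3  [[BC ⟂ CD ⇒ -6x+6y-78=0] ∩ [|D−(3, 16)|²=72]]
2. D_y = 10  [[BC ⟂ CD ⇒ -6x+6y-78=0] ∩ [|D−(3, 16)|²=72]]
   so D = (-3, 10)

D = (-3, 10)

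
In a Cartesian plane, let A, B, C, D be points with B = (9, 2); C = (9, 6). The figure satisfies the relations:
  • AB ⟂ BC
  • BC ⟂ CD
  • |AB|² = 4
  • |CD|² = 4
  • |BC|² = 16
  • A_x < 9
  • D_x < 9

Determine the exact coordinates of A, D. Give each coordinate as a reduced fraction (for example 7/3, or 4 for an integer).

A = (7, 2)
D = (7, 6)

1. A_x = 7  [[AB ⟂ BC ⇒ -4y+8=0] ∩ [|A−(9, 2)|²=4]]
2. A_y = 2  [[AB ⟂ BC ⇒ -4y+8=0] ∩ [|A−(9, 2)|²=4]]
   so A = (7, 2)
3. D_x = 7  [[BC ⟂ CD ⇒ 4y-24=0] ∩ [|D−(9, 6)|²=4]]
4. D_y = 6  [[BC ⟂ CD ⇒ 4y-24=0] ∩ [|D−(9, 6)|²=4]]
   so D = (7, 6)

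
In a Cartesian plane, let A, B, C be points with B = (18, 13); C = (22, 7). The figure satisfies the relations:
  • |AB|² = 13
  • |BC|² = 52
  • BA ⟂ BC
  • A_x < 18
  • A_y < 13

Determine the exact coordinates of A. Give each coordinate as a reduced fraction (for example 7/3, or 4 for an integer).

1. A_x = 15  [[BA ⟂ BC ⇒ 4x-6y+6=0] ∩ [|A−(18, 13)|²=13]]
2. A_y = 11  [[BA ⟂ BC ⇒ 4x-6y+6=0] ∩ [|A−(18, 13)|²=13]]
   so A = (15, 11)

A = (15, 11)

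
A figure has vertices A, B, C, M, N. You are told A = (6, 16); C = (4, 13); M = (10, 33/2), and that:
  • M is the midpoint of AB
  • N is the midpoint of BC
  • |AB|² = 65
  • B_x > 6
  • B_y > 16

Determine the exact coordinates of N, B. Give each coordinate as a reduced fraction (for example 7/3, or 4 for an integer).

1. B_x = 14  [B = 2·M−A = 2·(10, 33/2)−(6, 16)]
2. B_y = 17  [B = 2·M−A = 2·(10, 33/2)−(6, 16)]
   so B = (14, 17)
3. N_x = 9  [2·N = B+C = (14, 17)+(4, 13)]
4. N_y = 15  [2·N = B+C = (14, 17)+(4, 13)]
   so N = (9, 15)

N = (9, 15)
B = (14, 17)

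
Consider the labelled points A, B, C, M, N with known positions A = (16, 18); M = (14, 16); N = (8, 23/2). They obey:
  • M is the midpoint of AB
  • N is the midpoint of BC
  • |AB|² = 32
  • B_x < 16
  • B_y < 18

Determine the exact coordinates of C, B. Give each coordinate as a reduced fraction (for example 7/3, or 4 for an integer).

1. B_x = 12  [B = 2·M−A = 2·(14, 16)−(16, 18)]
2. B_y = 14  [B = 2·M−A = 2·(14, 16)−(16, 18)]
   so B = (12, 14)
3. C_x = 4  [C = 2·N−B = 2·(8, 23/2)−(12, 14)]
4. C_y = 9  [C = 2·N−B = 2·(8, 23/2)−(12, 14)]
   so C = (4, 9)

C = (4, 9)
B = (12, 14)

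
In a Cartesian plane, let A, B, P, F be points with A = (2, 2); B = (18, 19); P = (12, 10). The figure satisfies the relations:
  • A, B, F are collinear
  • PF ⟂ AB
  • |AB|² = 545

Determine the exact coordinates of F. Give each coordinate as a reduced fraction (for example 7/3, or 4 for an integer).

1. F_x = 5826/545  [[A, B, F are collinear ⇒ -17x+16y+2=0] ∩ [PF ⟂ AB ⇒ 16x+17y-362=0]]
2. F_y = 6122/545  [[A, B, F are collinear ⇒ -17x+16y+2=0] ∩ [PF ⟂ AB ⇒ 16x+17y-362=0]]
   so F = (5826/545, 6122/545)

F = (5826/545, 6122/545)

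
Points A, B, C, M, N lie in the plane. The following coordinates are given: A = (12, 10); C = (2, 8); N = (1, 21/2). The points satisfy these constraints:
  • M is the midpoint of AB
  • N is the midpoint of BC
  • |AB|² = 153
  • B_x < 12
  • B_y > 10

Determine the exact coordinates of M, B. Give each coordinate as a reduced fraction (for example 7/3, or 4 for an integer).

M = (6, 23/2)
B = (0, 13)

1. B_x = 0  [B = 2·N−C = 2·(1, 21/2)−(2, 8)]
2. B_y = 13  [B = 2·N−C = 2·(1, 21/2)−(2, 8)]
   so B = (0, 13)
3. M_x = 6  [2·M = A+B = (12, 10)+(0, 13)]
4. M_y = 23/2  [2·M = A+B = (12, 10)+(0, 13)]
   so M = (6, 23/2)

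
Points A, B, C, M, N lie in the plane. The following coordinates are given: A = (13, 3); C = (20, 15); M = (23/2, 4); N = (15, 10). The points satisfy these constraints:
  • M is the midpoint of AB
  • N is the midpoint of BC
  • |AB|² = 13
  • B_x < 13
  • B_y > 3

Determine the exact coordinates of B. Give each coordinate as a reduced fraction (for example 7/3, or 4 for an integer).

B = (10, 5)

1. B_x = 10  [B = 2·M−A = 2·(23/2, 4)−(13, 3)]
2. B_y = 5  [B = 2·M−A = 2·(23/2, 4)−(13, 3)]
   so B = (10, 5)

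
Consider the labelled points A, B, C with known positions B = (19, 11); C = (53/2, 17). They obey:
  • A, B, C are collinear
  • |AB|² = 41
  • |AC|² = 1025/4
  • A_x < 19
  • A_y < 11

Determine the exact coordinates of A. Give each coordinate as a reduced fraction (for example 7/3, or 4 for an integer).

A = (14, 7)

1. A_x = 14  [[A, B, C are collinear ⇒ -6x+15/2y+63/2=0] ∩ [|A−(19, 11)|²=41]]
2. A_y = 7  [[A, B, C are collinear ⇒ -6x+15/2y+63/2=0] ∩ [|A−(19, 11)|²=41]]
   so A = (14, 7)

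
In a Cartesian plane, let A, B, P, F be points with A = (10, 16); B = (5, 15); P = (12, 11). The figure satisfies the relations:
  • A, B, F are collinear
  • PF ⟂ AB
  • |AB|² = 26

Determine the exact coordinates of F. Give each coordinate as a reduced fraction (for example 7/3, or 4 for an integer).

1. F_x = 285/26  [[A, B, F are collinear ⇒ 1x-5y+70=0] ∩ [PF ⟂ AB ⇒ -5x-1y+71=0]]
2. F_y = 421/26  [[A, B, F are collinear ⇒ 1x-5y+70=0] ∩ [PF ⟂ AB ⇒ -5x-1y+71=0]]
   so F = (285/26, 421/26)

F = (285/26, 421/26)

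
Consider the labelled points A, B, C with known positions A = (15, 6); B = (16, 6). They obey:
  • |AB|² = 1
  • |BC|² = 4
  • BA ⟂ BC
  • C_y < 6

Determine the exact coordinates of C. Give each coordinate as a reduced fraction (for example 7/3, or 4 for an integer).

C = (16, 4)

1. C_x = 16  [[BA ⟂ BC ⇒ -1x+16=0] ∩ [|C−(16, 6)|²=4]]
2. C_y = 4  [[BA ⟂ BC ⇒ -1x+16=0] ∩ [|C−(16, 6)|²=4]]
   so C = (16, 4)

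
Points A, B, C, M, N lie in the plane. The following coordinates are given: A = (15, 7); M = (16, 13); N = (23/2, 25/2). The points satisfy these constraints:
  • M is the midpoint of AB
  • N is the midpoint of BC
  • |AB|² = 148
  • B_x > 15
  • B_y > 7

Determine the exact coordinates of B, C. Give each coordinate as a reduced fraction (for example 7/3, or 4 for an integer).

B = (17, 19)
C = (6, 6)

1. B_x = 17  [B = 2·M−A = 2·(16, 13)−(15, 7)]
2. B_y = 19  [B = 2·M−A = 2·(16, 13)−(15, 7)]
   so B = (17, 19)
3. C_x = 6  [C = 2·N−B = 2·(23/2, 25/2)−(17, 19)]
4. C_y = 6  [C = 2·N−B = 2·(23/2, 25/2)−(17, 19)]
   so C = (6, 6)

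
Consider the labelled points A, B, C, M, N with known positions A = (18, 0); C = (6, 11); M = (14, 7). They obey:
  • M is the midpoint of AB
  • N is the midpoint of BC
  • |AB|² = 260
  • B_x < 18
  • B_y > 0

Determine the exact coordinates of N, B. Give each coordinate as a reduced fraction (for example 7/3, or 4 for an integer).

N = (8, 25/2)
B = (10, 14)

1. B_x = 10  [B = 2·M−A = 2·(14, 7)−(18, 0)]
2. B_y = 14  [B = 2·M−A = 2·(14, 7)−(18, 0)]
   so B = (10, 14)
3. N_x = 8  [2·N = B+C = (10, 14)+(6, 11)]
4. N_y = 25/2  [2·N = B+C = (10, 14)+(6, 11)]
   so N = (8, 25/2)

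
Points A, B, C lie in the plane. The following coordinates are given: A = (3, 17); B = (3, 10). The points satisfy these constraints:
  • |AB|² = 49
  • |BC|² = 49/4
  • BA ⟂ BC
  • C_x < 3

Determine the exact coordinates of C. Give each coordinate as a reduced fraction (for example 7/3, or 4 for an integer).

1. C_x = -1/2  [[BA ⟂ BC ⇒ 7y-70=0] ∩ [|C−(3, 10)|²=49/4]]
2. C_y = 10  [[BA ⟂ BC ⇒ 7y-70=0] ∩ [|C−(3, 10)|²=49/4]]
   so C = (-1/2, 10)

C = (-1/2, 10)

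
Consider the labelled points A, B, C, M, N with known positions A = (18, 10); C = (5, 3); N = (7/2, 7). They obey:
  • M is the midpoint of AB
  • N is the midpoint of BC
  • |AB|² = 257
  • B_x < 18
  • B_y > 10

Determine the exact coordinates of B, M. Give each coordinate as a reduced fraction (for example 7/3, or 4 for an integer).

1. B_x = 2  [B = 2·N−C = 2·(7/2, 7)−(5, 3)]
2. B_y = 11  [B = 2·N−C = 2·(7/2, 7)−(5, 3)]
   so B = (2, 11)
3. M_x = 10  [2·M = A+B = (18, 10)+(2, 11)]
4. M_y = 21/2  [2·M = A+B = (18, 10)+(2, 11)]
   so M = (10, 21/2)

B = (2, 11)
M = (10, 21/2)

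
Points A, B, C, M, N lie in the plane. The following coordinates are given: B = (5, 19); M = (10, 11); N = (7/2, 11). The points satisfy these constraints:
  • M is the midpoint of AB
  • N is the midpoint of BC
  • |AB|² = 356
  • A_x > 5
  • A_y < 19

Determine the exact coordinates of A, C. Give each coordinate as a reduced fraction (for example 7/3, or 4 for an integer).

A = (15, 3)
C = (2, 3)

1. A_x = 15  [A = 2·M−B = 2·(10, 11)−(5, 19)]
2. A_y = 3  [A = 2·M−B = 2·(10, 11)−(5, 19)]
   so A = (15, 3)
3. C_x = 2  [C = 2·N−B = 2·(7/2, 11)−(5, 19)]
4. C_y = 3  [C = 2·N−B = 2·(7/2, 11)−(5, 19)]
   so C = (2, 3)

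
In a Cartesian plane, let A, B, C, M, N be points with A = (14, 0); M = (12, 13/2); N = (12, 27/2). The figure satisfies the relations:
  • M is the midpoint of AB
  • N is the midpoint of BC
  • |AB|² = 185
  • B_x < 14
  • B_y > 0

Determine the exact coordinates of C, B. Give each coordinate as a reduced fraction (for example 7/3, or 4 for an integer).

C = (14, 14)
B = (10, 13)

1. B_x = 10  [B = 2·M−A = 2·(12, 13/2)−(14, 0)]
2. B_y = 13  [B = 2·M−A = 2·(12, 13/2)−(14, 0)]
   so B = (10, 13)
3. C_x = 14  [C = 2·N−B = 2·(12, 27/2)−(10, 13)]
4. C_y = 14  [C = 2·N−B = 2·(12, 27/2)−(10, 13)]
   so C = (14, 14)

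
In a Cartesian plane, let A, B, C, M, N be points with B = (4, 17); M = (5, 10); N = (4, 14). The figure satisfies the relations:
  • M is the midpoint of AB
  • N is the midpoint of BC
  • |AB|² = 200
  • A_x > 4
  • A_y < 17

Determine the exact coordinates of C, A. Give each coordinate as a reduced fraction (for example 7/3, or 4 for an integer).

C = (4, 11)
A = (6, 3)

1. A_x = 6  [A = 2·M−B = 2·(5, 10)−(4, 17)]
2. A_y = 3  [A = 2·M−B = 2·(5, 10)−(4, 17)]
   so A = (6, 3)
3. C_x = 4  [C = 2·N−B = 2·(4, 14)−(4, 17)]
4. C_y = 11  [C = 2·N−B = 2·(4, 14)−(4, 17)]
   so C = (4, 11)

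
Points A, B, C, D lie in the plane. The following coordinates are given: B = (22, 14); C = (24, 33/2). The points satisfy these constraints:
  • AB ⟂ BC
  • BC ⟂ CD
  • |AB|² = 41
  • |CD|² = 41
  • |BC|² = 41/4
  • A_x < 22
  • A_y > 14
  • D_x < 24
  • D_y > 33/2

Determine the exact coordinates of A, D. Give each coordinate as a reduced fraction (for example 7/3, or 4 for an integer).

A = (17, 18)
D = (19, 41/2)

1. A_x = 17  [[AB ⟂ BC ⇒ -2x-5/2y+79=0] ∩ [|A−(22, 14)|²=41]]
2. A_y = 18  [[AB ⟂ BC ⇒ -2x-5/2y+79=0] ∩ [|A−(22, 14)|²=41]]
   so A = (17, 18)
3. D_x = 19  [[BC ⟂ CD ⇒ 2x+5/2y-357/4=0] ∩ [|D−(24, 33/2)|²=41]]
4. D_y = 41/2  [[BC ⟂ CD ⇒ 2x+5/2y-357/4=0] ∩ [|D−(24, 33/2)|²=41]]
   so D = (19, 41/2)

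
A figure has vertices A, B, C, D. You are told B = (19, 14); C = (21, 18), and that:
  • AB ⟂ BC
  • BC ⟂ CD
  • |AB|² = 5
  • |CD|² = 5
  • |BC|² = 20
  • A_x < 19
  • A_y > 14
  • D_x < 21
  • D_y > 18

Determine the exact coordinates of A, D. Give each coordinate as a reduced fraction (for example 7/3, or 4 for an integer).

1. A_x = 17  [[AB ⟂ BC ⇒ -2x-4y+94=0] ∩ [|A−(19, 14)|²=5]]
2. A_y = 15  [[AB ⟂ BC ⇒ -2x-4y+94=0] ∩ [|A−(19, 14)|²=5]]
   so A = (17, 15)
3. D_x = 19  [[BC ⟂ CD ⇒ 2x+4y-114=0] ∩ [|D−(21, 18)|²=5]]
4. D_y = 19  [[BC ⟂ CD ⇒ 2x+4y-114=0] ∩ [|D−(21, 18)|²=5]]
   so D = (19, 19)

A = (17, 15)
D = (19, 19)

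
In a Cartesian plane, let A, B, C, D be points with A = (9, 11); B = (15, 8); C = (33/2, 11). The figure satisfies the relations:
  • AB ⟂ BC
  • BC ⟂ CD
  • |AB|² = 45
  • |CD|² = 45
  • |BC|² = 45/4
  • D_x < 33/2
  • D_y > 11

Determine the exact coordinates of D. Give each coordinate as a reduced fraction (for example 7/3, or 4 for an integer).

1. D_x = 21/2  [[BC ⟂ CD ⇒ 3/2x+3y-231/4=0] ∩ [|D−(33/2, 11)|²=45]]
2. D_y = 14  [[BC ⟂ CD ⇒ 3/2x+3y-231/4=0] ∩ [|D−(33/2, 11)|²=45]]
   so D = (21/2, 14)

D = (21/2, 14)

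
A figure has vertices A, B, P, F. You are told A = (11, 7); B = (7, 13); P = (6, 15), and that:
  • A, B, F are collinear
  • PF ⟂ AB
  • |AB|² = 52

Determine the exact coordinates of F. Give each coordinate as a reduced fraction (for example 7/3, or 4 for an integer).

F = (75/13, 193/13)

1. F_x = 75/13  [[A, B, F are collinear ⇒ -6x-4y+94=0] ∩ [PF ⟂ AB ⇒ -4x+6y-66=0]]
2. F_y = 193/13  [[A, B, F are collinear ⇒ -6x-4y+94=0] ∩ [PF ⟂ AB ⇒ -4x+6y-66=0]]
   so F = (75/13, 193/13)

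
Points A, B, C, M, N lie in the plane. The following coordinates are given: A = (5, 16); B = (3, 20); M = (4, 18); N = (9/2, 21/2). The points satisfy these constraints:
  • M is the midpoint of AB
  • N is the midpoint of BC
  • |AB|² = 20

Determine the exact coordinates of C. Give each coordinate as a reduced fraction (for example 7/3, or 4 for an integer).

1. C_x = 6  [C = 2·N−B = 2·(9/2, 21/2)−(3, 20)]
2. C_y = 1  [C = 2·N−B = 2·(9/2, 21/2)−(3, 20)]
   so C = (6, 1)

C = (6, 1)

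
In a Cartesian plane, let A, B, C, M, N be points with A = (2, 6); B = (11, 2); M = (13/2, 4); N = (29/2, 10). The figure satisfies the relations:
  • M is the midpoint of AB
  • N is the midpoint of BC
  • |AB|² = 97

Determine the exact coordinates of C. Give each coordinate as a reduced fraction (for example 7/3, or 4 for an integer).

C = (18, 18)

1. C_x = 18  [C = 2·N−B = 2·(29/2, 10)−(11, 2)]
2. C_y = 18  [C = 2·N−B = 2·(29/2, 10)−(11, 2)]
   so C = (18, 18)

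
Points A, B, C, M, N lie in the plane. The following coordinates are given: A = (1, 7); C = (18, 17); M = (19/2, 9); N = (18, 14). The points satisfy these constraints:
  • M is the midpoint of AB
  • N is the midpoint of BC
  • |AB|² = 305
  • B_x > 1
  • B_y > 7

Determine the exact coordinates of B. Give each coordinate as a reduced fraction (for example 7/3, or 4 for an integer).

1. B_x = 18  [B = 2·M−A = 2·(19/2, 9)−(1, 7)]
2. B_y = 11  [B = 2·M−A = 2·(19/2, 9)−(1, 7)]
   so B = (18, 11)

B = (18, 11)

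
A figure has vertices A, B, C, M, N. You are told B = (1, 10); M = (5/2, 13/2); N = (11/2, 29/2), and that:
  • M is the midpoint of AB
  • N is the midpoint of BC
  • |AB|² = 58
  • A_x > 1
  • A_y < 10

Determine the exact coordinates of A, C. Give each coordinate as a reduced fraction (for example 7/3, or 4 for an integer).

A = (4, 3)
C = (10, 19)

1. A_x = 4  [A = 2·M−B = 2·(5/2, 13/2)−(1, 10)]
2. A_y = 3  [A = 2·M−B = 2·(5/2, 13/2)−(1, 10)]
   so A = (4, 3)
3. C_x = 10  [C = 2·N−B = 2·(11/2, 29/2)−(1, 10)]
4. C_y = 19  [C = 2·N−B = 2·(11/2, 29/2)−(1, 10)]
   so C = (10, 19)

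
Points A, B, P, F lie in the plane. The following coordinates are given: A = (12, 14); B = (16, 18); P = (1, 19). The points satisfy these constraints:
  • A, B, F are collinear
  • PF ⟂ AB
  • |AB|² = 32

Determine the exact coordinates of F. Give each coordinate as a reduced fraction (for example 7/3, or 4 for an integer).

1. F_x = 9  [[A, B, F are collinear ⇒ -4x+4y-8=0] ∩ [PF ⟂ AB ⇒ 4x+4y-80=0]]
2. F_y = 11  [[A, B, F are collinear ⇒ -4x+4y-8=0] ∩ [PF ⟂ AB ⇒ 4x+4y-80=0]]
   so F = (9, 11)

F = (9, 11)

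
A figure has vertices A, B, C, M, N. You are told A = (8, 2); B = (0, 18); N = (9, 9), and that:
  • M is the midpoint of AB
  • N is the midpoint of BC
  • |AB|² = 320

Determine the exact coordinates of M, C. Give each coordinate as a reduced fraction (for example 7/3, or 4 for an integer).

1. M_x = 4  [2·M = A+B = (8, 2)+(0, 18)]
2. M_y = 10  [2·M = A+B = (8, 2)+(0, 18)]
   so M = (4, 10)
3. C_x = 18  [C = 2·N−B = 2·(9, 9)−(0, 18)]
4. C_y = 0  [C = 2·N−B = 2·(9, 9)−(0, 18)]
   so C = (18, 0)

M = (4, 10)
C = (18, 0)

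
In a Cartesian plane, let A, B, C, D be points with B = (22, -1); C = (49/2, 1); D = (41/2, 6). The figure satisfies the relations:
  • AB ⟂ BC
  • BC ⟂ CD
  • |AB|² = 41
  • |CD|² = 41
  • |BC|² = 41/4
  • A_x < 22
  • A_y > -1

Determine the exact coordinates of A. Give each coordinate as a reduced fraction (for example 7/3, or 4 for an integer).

A = (18, 4)

1. A_x = 18  [[AB ⟂ BC ⇒ -5/2x-2y+53=0] ∩ [|A−(22, -1)|²=41]]
2. A_y = 4  [[AB ⟂ BC ⇒ -5/2x-2y+53=0] ∩ [|A−(22, -1)|²=41]]
   so A = (18, 4)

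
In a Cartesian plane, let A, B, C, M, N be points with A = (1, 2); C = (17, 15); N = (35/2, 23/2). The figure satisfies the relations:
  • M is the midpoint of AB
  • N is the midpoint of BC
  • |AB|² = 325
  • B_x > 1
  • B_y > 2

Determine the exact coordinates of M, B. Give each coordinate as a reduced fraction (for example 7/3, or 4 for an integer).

M = (19/2, 5)
B = (18, 8)

1. B_x = 18  [B = 2·N−C = 2·(35/2, 23/2)−(17, 15)]
2. B_y = 8  [B = 2·N−C = 2·(35/2, 23/2)−(17, 15)]
   so B = (18, 8)
3. M_x = 19/2  [2·M = A+B = (1, 2)+(18, 8)]
4. M_y = 5  [2·M = A+B = (1, 2)+(18, 8)]
   so M = (19/2, 5)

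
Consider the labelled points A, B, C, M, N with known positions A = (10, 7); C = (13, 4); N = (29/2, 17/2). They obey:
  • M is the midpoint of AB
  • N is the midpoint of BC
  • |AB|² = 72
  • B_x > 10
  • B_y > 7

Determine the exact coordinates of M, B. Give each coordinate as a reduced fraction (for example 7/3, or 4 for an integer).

M = (13, 10)
B = (16, 13)

1. B_x = 16  [B = 2·N−C = 2·(29/2, 17/2)−(13, 4)]
2. B_y = 13  [B = 2·N−C = 2·(29/2, 17/2)−(13, 4)]
   so B = (16, 13)
3. M_x = 13  [2·M = A+B = (10, 7)+(16, 13)]
4. M_y = 10  [2·M = A+B = (10, 7)+(16, 13)]
   so M = (13, 10)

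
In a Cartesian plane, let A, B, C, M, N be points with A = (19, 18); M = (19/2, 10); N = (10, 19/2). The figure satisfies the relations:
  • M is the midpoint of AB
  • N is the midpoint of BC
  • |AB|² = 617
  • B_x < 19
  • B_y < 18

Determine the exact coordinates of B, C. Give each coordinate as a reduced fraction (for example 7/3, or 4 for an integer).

B = (0, 2)
C = (20, 17)

1. B_x = 0  [B = 2·M−A = 2·(19/2, 10)−(19, 18)]
2. B_y = 2  [B = 2·M−A = 2·(19/2, 10)−(19, 18)]
   so B = (0, 2)
3. C_x = 20  [C = 2·N−B = 2·(10, 19/2)−(0, 2)]
4. C_y = 17  [C = 2·N−B = 2·(10, 19/2)−(0, 2)]
   so C = (20, 17)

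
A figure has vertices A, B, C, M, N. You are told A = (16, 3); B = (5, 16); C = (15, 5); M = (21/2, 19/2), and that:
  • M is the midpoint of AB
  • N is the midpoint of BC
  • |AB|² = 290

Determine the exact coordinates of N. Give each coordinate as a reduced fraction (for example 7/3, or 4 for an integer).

N = (10, 21/2)

1. N_x = 10  [2·N = B+C = (5, 16)+(15, 5)]
2. N_y = 21/2  [2·N = B+C = (5, 16)+(15, 5)]
   so N = (10, 21/2)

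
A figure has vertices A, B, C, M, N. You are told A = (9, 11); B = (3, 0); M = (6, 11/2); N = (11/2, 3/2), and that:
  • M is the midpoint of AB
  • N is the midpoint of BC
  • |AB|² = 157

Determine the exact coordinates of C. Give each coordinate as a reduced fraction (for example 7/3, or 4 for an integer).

C = (8, 3)

1. C_x = 8  [C = 2·N−B = 2·(11/2, 3/2)−(3, 0)]
2. C_y = 3  [C = 2·N−B = 2·(11/2, 3/2)−(3, 0)]
   so C = (8, 3)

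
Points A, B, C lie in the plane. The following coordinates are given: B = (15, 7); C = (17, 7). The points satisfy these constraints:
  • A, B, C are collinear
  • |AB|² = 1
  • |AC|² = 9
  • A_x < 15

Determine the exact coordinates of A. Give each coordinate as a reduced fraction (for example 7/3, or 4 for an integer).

A = (14, 7)

1. A_x = 14  [[A, B, C are collinear ⇒ 2y-14=0] ∩ [|A−(15, 7)|²=1]]
2. A_y = 7  [[A, B, C are collinear ⇒ 2y-14=0] ∩ [|A−(15, 7)|²=1]]
   so A = (14, 7)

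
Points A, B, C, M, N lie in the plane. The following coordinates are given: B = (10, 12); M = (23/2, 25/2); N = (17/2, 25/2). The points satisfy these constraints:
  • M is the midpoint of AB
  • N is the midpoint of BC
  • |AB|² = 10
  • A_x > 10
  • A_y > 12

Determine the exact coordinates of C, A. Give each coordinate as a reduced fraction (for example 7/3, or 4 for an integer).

C = (7, 13)
A = (13, 13)

1. A_x = 13  [A = 2·M−B = 2·(23/2, 25/2)−(10, 12)]
2. A_y = 13  [A = 2·M−B = 2·(23/2, 25/2)−(10, 12)]
   so A = (13, 13)
3. C_x = 7  [C = 2·N−B = 2·(17/2, 25/2)−(10, 12)]
4. C_y = 13  [C = 2·N−B = 2·(17/2, 25/2)−(10, 12)]
   so C = (7, 13)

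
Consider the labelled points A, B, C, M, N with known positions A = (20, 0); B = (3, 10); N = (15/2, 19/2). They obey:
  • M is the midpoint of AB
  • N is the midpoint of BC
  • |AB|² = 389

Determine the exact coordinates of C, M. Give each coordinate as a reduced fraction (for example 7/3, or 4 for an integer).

1. M_x = 23/2  [2·M = A+B = (20, 0)+(3, 10)]
2. M_y = 5  [2·M = A+B = (20, 0)+(3, 10)]
   so M = (23/2, 5)
3. C_x = 12  [C = 2·N−B = 2·(15/2, 19/2)−(3, 10)]
4. C_y = 9  [C = 2·N−B = 2·(15/2, 19/2)−(3, 10)]
   so C = (12, 9)

C = (12, 9)
M = (23/2, 5)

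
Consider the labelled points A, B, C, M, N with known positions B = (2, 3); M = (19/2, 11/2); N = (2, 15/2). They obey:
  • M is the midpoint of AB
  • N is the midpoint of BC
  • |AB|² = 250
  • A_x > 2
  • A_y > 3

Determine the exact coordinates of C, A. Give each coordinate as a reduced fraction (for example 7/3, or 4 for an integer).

C = (2, 12)
A = (17, 8)

1. A_x = 17  [A = 2·M−B = 2·(19/2, 11/2)−(2, 3)]
2. A_y = 8  [A = 2·M−B = 2·(19/2, 11/2)−(2, 3)]
   so A = (17, 8)
3. C_x = 2  [C = 2·N−B = 2·(2, 15/2)−(2, 3)]
4. C_y = 12  [C = 2·N−B = 2·(2, 15/2)−(2, 3)]
   so C = (2, 12)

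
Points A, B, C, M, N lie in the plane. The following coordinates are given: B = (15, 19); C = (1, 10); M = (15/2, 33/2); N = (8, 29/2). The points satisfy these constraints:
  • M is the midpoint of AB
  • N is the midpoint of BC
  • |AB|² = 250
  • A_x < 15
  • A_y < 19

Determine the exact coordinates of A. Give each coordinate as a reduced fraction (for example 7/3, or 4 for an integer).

1. A_x = 0  [A = 2·M−B = 2·(15/2, 33/2)−(15, 19)]
2. A_y = 14  [A = 2·M−B = 2·(15/2, 33/2)−(15, 19)]
   so A = (0, 14)

A = (0, 14)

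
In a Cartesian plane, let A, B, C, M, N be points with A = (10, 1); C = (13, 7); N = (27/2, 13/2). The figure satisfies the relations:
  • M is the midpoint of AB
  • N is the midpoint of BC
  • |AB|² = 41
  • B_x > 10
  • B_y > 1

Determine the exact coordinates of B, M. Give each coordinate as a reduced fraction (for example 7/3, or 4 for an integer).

B = (14, 6)
M = (12, 7/2)

1. B_x = 14  [B = 2·N−C = 2·(27/2, 13/2)−(13, 7)]
2. B_y = 6  [B = 2·N−C = 2·(27/2, 13/2)−(13, 7)]
   so B = (14, 6)
3. M_x = 12  [2·M = A+B = (10, 1)+(14, 6)]
4. M_y = 7/2  [2·M = A+B = (10, 1)+(14, 6)]
   so M = (12, 7/2)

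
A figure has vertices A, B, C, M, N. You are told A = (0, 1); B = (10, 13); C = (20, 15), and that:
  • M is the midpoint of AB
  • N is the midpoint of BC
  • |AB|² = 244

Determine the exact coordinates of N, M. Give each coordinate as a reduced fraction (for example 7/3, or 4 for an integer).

N = (15, 14)
M = (5, 7)

1. M_x = 5  [2·M = A+B = (0, 1)+(10, 13)]
2. M_y = 7  [2·M = A+B = (0, 1)+(10, 13)]
   so M = (5, 7)
3. N_x = 15  [2·N = B+C = (10, 13)+(20, 15)]
4. N_y = 14  [2·N = B+C = (10, 13)+(20, 15)]
   so N = (15, 14)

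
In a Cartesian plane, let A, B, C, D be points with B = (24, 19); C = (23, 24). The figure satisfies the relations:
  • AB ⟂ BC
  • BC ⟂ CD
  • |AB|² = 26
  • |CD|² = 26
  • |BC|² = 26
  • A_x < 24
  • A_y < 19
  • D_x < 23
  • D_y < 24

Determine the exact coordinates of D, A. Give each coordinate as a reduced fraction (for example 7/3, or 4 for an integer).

D = (18, 23)
A = (19, 18)

1. D_x = 18  [[BC ⟂ CD ⇒ -1x+5y-97=0] ∩ [|D−(23, 24)|²=26]]
2. D_y = 23  [[BC ⟂ CD ⇒ -1x+5y-97=0] ∩ [|D−(23, 24)|²=26]]
   so D = (18, 23)
3. A_x = 19  [[AB ⟂ BC ⇒ 1x-5y+71=0] ∩ [|A−(24, 19)|²=26]]
4. A_y = 18  [[AB ⟂ BC ⇒ 1x-5y+71=0] ∩ [|A−(24, 19)|²=26]]
   so A = (19, 18)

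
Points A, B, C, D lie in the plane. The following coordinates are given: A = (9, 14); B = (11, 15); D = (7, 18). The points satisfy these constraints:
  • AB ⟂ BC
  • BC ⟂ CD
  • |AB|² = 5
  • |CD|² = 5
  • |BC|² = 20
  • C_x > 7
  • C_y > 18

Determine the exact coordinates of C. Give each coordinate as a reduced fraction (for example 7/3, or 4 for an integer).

1. C_x = 9  [[AB ⟂ BC ⇒ 2x+1y-37=0] ∩ [|C−(7, 18)|²=5]]
2. C_y = 19  [[AB ⟂ BC ⇒ 2x+1y-37=0] ∩ [|C−(7, 18)|²=5]]
   so C = (9, 19)

C = (9, 19)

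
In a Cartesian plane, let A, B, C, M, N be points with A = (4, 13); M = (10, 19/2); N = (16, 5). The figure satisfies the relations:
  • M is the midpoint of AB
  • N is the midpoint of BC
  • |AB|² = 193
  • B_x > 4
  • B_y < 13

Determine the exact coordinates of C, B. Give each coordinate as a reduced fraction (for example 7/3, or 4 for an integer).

C = (16, 4)
B = (16, 6)

1. B_x = 16  [B = 2·M−A = 2·(10, 19/2)−(4, 13)]
2. B_y = 6  [B = 2·M−A = 2·(10, 19/2)−(4, 13)]
   so B = (16, 6)
3. C_x = 16  [C = 2·N−B = 2·(16, 5)−(16, 6)]
4. C_y = 4  [C = 2·N−B = 2·(16, 5)−(16, 6)]
   so C = (16, 4)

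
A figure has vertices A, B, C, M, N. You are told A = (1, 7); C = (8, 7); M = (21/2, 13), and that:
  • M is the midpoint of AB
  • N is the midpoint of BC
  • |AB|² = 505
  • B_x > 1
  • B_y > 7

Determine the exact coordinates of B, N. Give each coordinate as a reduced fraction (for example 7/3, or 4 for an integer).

1. B_x = 20  [B = 2·M−A = 2·(21/2, 13)−(1, 7)]
2. B_y = 19  [B = 2·M−A = 2·(21/2, 13)−(1, 7)]
   so B = (20, 19)
3. N_x = 14  [2·N = B+C = (20, 19)+(8, 7)]
4. N_y = 13  [2·N = B+C = (20, 19)+(8, 7)]
   so N = (14, 13)

B = (20, 19)
N = (14, 13)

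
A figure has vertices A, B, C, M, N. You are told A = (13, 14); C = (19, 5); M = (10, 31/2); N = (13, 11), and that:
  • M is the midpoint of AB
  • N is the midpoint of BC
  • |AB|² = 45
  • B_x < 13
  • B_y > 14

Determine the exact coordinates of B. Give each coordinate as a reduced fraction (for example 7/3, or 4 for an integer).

B = (7, 17)

1. B_x = 7  [B = 2·M−A = 2·(10, 31/2)−(13, 14)]
2. B_y = 17  [B = 2·M−A = 2·(10, 31/2)−(13, 14)]
   so B = (7, 17)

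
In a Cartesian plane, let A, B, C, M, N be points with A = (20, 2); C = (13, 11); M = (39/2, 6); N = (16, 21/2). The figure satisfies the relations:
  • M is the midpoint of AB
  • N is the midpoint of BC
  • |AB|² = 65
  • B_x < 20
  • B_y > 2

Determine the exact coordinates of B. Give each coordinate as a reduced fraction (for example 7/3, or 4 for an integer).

1. B_x = 19  [B = 2·M−A = 2·(39/2, 6)−(20, 2)]
2. B_y = 10  [B = 2·M−A = 2·(39/2, 6)−(20, 2)]
   so B = (19, 10)

B = (19, 10)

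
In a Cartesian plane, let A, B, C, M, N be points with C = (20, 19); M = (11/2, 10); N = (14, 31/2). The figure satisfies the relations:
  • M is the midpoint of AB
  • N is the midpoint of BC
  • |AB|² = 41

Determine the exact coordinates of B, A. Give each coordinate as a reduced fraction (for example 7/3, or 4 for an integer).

1. B_x = 8  [B = 2·N−C = 2·(14, 31/2)−(20, 19)]
2. B_y = 12  [B = 2·N−C = 2·(14, 31/2)−(20, 19)]
   so B = (8, 12)
3. A_x = 3  [A = 2·M−B = 2·(11/2, 10)−(8, 12)]
4. A_y = 8  [A = 2·M−B = 2·(11/2, 10)−(8, 12)]
   so A = (3, 8)

B = (8, 12)
A = (3, 8)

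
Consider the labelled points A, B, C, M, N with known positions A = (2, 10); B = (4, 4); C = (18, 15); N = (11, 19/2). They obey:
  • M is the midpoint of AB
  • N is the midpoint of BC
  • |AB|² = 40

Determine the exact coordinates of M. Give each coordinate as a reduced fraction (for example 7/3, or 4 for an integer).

M = (3, 7)

1. M_x = 3  [2·M = A+B = (2, 10)+(4, 4)]
2. M_y = 7  [2·M = A+B = (2, 10)+(4, 4)]
   so M = (3, 7)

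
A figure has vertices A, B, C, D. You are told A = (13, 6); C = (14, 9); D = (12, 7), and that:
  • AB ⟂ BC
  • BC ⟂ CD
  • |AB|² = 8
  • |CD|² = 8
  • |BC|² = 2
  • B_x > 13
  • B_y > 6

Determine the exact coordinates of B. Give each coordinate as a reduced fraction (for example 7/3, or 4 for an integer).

1. B_x = 15  [[BC ⟂ CD ⇒ 2x+2y-46=0] ∩ [|B−(13, 6)|²=8]]
2. B_y = 8  [[BC ⟂ CD ⇒ 2x+2y-46=0] ∩ [|B−(13, 6)|²=8]]
   so B = (15, 8)

B = (15, 8)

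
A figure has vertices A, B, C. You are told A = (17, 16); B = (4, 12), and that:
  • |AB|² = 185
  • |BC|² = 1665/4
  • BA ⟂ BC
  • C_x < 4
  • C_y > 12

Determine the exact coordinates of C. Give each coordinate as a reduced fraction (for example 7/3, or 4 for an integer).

C = (-2, 63/2)

1. C_x = -2  [[BA ⟂ BC ⇒ 13x+4y-100=0] ∩ [|C−(4, 12)|²=1665/4]]
2. C_y = 63/2  [[BA ⟂ BC ⇒ 13x+4y-100=0] ∩ [|C−(4, 12)|²=1665/4]]
   so C = (-2, 63/2)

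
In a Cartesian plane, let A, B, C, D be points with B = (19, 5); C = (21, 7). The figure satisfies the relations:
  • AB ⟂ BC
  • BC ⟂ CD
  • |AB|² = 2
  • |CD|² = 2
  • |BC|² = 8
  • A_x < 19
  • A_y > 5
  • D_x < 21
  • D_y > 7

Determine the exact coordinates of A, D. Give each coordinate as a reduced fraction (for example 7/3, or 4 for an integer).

A = (18, 6)
D = (20, 8)

1. A_x = 18  [[AB ⟂ BC ⇒ -2x-2y+48=0] ∩ [|A−(19, 5)|²=2]]
2. A_y = 6  [[AB ⟂ BC ⇒ -2x-2y+48=0] ∩ [|A−(19, 5)|²=2]]
   so A = (18, 6)
3. D_x = 20  [[BC ⟂ CD ⇒ 2x+2y-56=0] ∩ [|D−(21, 7)|²=2]]
4. D_y = 8  [[BC ⟂ CD ⇒ 2x+2y-56=0] ∩ [|D−(21, 7)|²=2]]
   so D = (20, 8)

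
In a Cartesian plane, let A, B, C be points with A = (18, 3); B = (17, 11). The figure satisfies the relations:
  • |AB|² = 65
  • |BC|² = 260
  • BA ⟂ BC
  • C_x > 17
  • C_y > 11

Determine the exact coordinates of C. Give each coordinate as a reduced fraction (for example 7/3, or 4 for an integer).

1. C_x = 33  [[BA ⟂ BC ⇒ 1x-8y+71=0] ∩ [|C−(17, 11)|²=260]]
2. C_y = 13  [[BA ⟂ BC ⇒ 1x-8y+71=0] ∩ [|C−(17, 11)|²=260]]
   so C = (33, 13)

C = (33, 13)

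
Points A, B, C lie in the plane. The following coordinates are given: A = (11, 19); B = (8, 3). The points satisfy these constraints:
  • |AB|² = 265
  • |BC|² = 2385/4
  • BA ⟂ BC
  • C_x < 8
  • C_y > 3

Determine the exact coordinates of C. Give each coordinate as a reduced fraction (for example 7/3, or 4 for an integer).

1. C_x = -16  [[BA ⟂ BC ⇒ 3x+16y-72=0] ∩ [|C−(8, 3)|²=2385/4]]
2. C_y = 15/2  [[BA ⟂ BC ⇒ 3x+16y-72=0] ∩ [|C−(8, 3)|²=2385/4]]
   so C = (-16, 15/2)

C = (-16, 15/2)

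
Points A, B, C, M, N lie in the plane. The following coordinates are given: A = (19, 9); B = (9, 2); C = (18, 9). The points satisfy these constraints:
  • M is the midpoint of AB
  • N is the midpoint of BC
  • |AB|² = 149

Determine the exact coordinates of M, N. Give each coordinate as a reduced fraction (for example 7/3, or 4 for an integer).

M = (14, 11/2)
N = (27/2, 11/2)

1. M_x = 14  [2·M = A+B = (19, 9)+(9, 2)]
2. M_y = 11/2  [2·M = A+B = (19, 9)+(9, 2)]
   so M = (14, 11/2)
3. N_x = 27/2  [2·N = B+C = (9, 2)+(18, 9)]
4. N_y = 11/2  [2·N = B+C = (9, 2)+(18, 9)]
   so N = (27/2, 11/2)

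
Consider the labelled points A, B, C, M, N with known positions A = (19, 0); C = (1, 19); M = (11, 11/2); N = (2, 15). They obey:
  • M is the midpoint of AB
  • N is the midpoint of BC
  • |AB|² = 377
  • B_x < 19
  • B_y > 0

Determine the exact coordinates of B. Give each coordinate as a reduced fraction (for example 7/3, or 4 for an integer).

B = (3, 11)

1. B_x = 3  [B = 2·M−A = 2·(11, 11/2)−(19, 0)]
2. B_y = 11  [B = 2·M−A = 2·(11, 11/2)−(19, 0)]
   so B = (3, 11)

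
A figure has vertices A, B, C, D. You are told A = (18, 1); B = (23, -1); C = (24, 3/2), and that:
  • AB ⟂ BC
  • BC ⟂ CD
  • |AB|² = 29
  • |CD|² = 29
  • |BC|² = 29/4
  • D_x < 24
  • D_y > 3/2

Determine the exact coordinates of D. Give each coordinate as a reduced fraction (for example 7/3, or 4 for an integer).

1. D_x = 19  [[BC ⟂ CD ⇒ 1x+5/2y-111/4=0] ∩ [|D−(24, 3/2)|²=29]]
2. D_y = 7/2  [[BC ⟂ CD ⇒ 1x+5/2y-111/4=0] ∩ [|D−(24, 3/2)|²=29]]
   so D = (19, 7/2)

D = (19, 7/2)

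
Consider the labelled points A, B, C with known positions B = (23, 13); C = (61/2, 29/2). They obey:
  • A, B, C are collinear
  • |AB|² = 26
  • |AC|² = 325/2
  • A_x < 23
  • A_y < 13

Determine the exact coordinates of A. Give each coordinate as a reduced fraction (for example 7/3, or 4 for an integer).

A = (18, 12)

1. A_x = 18  [[A, B, C are collinear ⇒ -3/2x+15/2y-63=0] ∩ [|A−(23, 13)|²=26]]
2. A_y = 12  [[A, B, C are collinear ⇒ -3/2x+15/2y-63=0] ∩ [|A−(23, 13)|²=26]]
   so A = (18, 12)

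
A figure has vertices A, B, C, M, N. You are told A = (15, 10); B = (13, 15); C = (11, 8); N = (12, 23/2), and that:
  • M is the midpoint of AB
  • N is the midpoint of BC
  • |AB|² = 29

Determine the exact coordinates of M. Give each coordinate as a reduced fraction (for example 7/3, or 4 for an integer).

1. M_x = 14  [2·M = A+B = (15, 10)+(13, 15)]
2. M_y = 25/2  [2·M = A+B = (15, 10)+(13, 15)]
   so M = (14, 25/2)

M = (14, 25/2)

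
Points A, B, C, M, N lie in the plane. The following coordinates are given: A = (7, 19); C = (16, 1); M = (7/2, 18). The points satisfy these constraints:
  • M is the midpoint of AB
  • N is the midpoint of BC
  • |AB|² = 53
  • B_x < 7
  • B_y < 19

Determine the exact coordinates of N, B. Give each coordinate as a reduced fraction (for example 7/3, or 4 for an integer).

1. B_x = 0  [B = 2·M−A = 2·(7/2, 18)−(7, 19)]
2. B_y = 17  [B = 2·M−A = 2·(7/2, 18)−(7, 19)]
   so B = (0, 17)
3. N_x = 8  [2·N = B+C = (0, 17)+(16, 1)]
4. N_y = 9  [2·N = B+C = (0, 17)+(16, 1)]
   so N = (8, 9)

N = (8, 9)
B = (0, 17)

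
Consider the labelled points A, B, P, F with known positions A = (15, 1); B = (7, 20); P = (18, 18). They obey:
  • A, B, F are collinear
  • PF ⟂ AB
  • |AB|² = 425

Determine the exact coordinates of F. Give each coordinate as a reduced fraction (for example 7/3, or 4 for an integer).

1. F_x = 3983/425  [[A, B, F are collinear ⇒ -19x-8y+293=0] ∩ [PF ⟂ AB ⇒ -8x+19y-198=0]]
2. F_y = 6106/425  [[A, B, F are collinear ⇒ -19x-8y+293=0] ∩ [PF ⟂ AB ⇒ -8x+19y-198=0]]
   so F = (3983/425, 6106/425)

F = (3983/425, 6106/425)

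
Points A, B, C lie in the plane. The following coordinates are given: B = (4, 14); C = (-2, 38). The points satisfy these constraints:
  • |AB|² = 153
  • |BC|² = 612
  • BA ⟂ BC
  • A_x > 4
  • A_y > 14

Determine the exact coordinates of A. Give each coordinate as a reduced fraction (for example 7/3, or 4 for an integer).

A = (16, 17)

1. A_x = 16  [[BA ⟂ BC ⇒ -6x+24y-312=0] ∩ [|A−(4, 14)|²=153]]
2. A_y = 17  [[BA ⟂ BC ⇒ -6x+24y-312=0] ∩ [|A−(4, 14)|²=153]]
   so A = (16, 17)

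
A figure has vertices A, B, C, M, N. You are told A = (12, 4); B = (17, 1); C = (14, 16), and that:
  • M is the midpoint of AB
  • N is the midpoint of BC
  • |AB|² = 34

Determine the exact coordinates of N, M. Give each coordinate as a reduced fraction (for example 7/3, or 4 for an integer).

1. M_x = 29/2  [2·M = A+B = (12, 4)+(17, 1)]
2. M_y = 5/2  [2·M = A+B = (12, 4)+(17, 1)]
   so M = (29/2, 5/2)
3. N_x = 31/2  [2·N = B+C = (17, 1)+(14, 16)]
4. N_y = 17/2  [2·N = B+C = (17, 1)+(14, 16)]
   so N = (31/2, 17/2)

N = (31/2, 17/2)
M = (29/2, 5/2)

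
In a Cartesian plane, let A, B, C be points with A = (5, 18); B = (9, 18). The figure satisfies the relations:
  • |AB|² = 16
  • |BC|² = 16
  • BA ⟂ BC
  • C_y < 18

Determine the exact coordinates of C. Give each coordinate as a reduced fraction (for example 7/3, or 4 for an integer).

1. C_x = 9  [[BA ⟂ BC ⇒ -4x+36=0] ∩ [|C−(9, 18)|²=16]]
2. C_y = 14  [[BA ⟂ BC ⇒ -4x+36=0] ∩ [|C−(9, 18)|²=16]]
   so C = (9, 14)

C = (9, 14)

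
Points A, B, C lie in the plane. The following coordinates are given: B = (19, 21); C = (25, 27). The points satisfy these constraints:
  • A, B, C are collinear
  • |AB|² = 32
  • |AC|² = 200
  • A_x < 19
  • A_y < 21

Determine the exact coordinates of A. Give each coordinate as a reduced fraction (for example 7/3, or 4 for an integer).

1. A_x = 15  [[A, B, C are collinear ⇒ -6x+6y-12=0] ∩ [|A−(19, 21)|²=32]]
2. A_y = 17  [[A, B, C are collinear ⇒ -6x+6y-12=0] ∩ [|A−(19, 21)|²=32]]
   so A = (15, 17)

A = (15, 17)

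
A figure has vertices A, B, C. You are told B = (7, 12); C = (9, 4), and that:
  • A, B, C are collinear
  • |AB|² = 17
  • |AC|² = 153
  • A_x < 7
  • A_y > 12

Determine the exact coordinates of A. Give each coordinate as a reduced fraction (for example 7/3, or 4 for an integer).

A = (6, 16)

1. A_x = 6  [[A, B, C are collinear ⇒ 8x+2y-80=0] ∩ [|A−(7, 12)|²=17]]
2. A_y = 16  [[A, B, C are collinear ⇒ 8x+2y-80=0] ∩ [|A−(7, 12)|²=17]]
   so A = (6, 16)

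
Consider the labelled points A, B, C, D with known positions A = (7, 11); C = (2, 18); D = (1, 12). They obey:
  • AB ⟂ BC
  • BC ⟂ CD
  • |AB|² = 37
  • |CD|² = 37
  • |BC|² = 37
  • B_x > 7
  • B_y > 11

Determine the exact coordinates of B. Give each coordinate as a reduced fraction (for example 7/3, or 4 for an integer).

1. B_x = 8  [[BC ⟂ CD ⇒ 1x+6y-110=0] ∩ [|B−(7, 11)|²=37]]
2. B_y = 17  [[BC ⟂ CD ⇒ 1x+6y-110=0] ∩ [|B−(7, 11)|²=37]]
   so B = (8, 17)

B = (8, 17)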